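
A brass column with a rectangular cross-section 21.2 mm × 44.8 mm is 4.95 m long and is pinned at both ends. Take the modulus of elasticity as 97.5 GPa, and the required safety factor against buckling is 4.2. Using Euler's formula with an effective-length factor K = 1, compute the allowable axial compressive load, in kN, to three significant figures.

Buckling occurs about the weak axis: I_min = h·b³/12 = 44.8×21.2³/12 = 35570 mm⁴ (b = 21.2 mm is the smaller dimension).
Effective length L_e = KL = 1×4.95 m = 4950 mm.
Euler critical load P_cr = π²EI/L_e² = π²×97500×35570/4950² = 1397 N.
P_allow = P_cr/n = 1397/4.2 = 332.6 N.

P_allow = 0.333 kN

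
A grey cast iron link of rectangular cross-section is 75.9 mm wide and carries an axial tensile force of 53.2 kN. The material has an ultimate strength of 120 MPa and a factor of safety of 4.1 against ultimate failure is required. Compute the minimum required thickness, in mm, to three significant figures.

σ_allow = 120/4.1 = 29.27 MPa.
Required area A = F/σ_allow = 53200/29.27 = 1818 mm².
t = A/w = 1818/75.9 = 23.95 mm.

t = 23.9 mm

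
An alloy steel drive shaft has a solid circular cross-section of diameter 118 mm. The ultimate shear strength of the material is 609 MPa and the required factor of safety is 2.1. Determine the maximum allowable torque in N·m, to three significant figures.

τ_allow = 609/2.1 = 290.0 MPa.
For a solid shaft T_allow = τ_allow·πd³/16; πd³/16 = π×118³/16 = 322600 mm³.
T_allow = 290.0×322600 = 9.356×10^7 N·mm = 93560 N·m.

T_allow = 93600 N·m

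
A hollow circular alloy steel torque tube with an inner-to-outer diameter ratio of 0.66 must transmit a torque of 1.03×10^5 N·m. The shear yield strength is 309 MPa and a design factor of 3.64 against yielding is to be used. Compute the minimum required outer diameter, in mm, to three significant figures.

d_o = 197 mm

τ_allow = 309/3.64 = 84.89 MPa.
For a hollow shaft τ = 16T/[πd_o³(1−k⁴)] with k = 0.66, so 1−k⁴ = 0.8103.
d_o³ = 16T/[π τ_allow (1−k⁴)] = 16×1.0300×10^8/(π×84.89×0.8103) = 7.627×10^6 mm³.
d_o = 196.8 mm.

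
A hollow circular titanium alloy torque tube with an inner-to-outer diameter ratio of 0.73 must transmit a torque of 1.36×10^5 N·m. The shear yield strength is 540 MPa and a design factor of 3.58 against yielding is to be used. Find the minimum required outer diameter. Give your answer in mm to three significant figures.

τ_allow = 540/3.58 = 150.8 MPa.
For a hollow shaft τ = 16T/[πd_o³(1−k⁴)] with k = 0.73, so 1−k⁴ = 0.7160.
d_o³ = 16T/[π τ_allow (1−k⁴)] = 16×1.3600×10^8/(π×150.8×0.7160) = 6.413×10^6 mm³.
d_o = 185.8 mm.

d_o = 186 mm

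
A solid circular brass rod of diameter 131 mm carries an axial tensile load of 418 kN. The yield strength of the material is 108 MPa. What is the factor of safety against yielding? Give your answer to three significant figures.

n = 3.48

A = πd²/4 = 13480 mm².
σ = F/A = 418000/13480 = 31.01 MPa.
n = 108/31.01 = 3.482.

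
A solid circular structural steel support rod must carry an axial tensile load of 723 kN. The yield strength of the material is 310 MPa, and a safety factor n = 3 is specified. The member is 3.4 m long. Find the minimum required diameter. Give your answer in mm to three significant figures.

Allowable stress σ_allow = 310/3 = 103.3 MPa.
Required area A = F/σ_allow = 723000/103.3 = 6997 mm².
A = πd²/4 → d = √(4A/π) = 94.39 mm.

d = 94.4 mm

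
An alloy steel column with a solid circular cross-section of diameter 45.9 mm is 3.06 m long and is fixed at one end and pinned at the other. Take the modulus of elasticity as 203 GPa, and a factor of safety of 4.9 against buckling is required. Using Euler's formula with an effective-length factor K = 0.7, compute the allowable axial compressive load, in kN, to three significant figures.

P_allow = 19.4 kN

I = πd⁴/64 = π×45.9⁴/64 = 217900 mm⁴.
Effective length L_e = KL = 0.7×3.06 m = 2142 mm.
Euler critical load P_cr = π²EI/L_e² = π²×203000×217900/2142² = 95140 N.
P_allow = P_cr/n = 95140/4.9 = 19420 N.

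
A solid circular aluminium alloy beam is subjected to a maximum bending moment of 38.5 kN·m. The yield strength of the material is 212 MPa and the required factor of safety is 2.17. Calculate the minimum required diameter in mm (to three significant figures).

σ_allow = 212/2.17 = 97.70 MPa.
For a solid circular section σ = 32M/(πd³), so d³ = 32M/(π σ_allow) = 32×3.8500×10^7/(π×97.70) = 4.014×10^6 mm³.
d = 158.9 mm.

d = 159 mm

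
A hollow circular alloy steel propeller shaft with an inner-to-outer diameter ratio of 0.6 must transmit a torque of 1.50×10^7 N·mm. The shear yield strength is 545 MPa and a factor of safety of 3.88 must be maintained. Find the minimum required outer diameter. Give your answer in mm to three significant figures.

τ_allow = 545/3.88 = 140.5 MPa.
For a hollow shaft τ = 16T/[πd_o³(1−k⁴)] with k = 0.6, so 1−k⁴ = 0.8704.
d_o³ = 16T/[π τ_allow (1−k⁴)] = 16×1.5000×10^7/(π×140.5×0.8704) = 624900 mm³.
d_o = 85.49 mm.

d_o = 85.5 mm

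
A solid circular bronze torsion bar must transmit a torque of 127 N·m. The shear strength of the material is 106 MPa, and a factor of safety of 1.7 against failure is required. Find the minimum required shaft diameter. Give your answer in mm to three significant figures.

d = 21.8 mm

Allowable shear stress τ_allow = 106/1.7 = 62.35 MPa.
For a solid shaft τ = 16T/(πd³), so d³ = 16T/(π τ_allow) = 16×127000/(π×62.35) = 10370 mm³.
d = (10370)^(1/3) = 21.81 mm.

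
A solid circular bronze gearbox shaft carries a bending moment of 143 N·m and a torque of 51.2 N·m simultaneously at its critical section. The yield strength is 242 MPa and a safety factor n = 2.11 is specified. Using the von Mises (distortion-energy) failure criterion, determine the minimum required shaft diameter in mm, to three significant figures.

σ_allow = σ_y/n = 242/2.11 = 114.7 MPa.
For a solid shaft σ_b = 32M/(πd³) and τ = 16T/(πd³), so the von Mises stress is σ' = (16/πd³)·√(4M²+3T²).
√(4M²+3T²) = √(4×(143000)² + 3×(51200)²) = 299400 N·mm.
d³ = 16×299400/(π×114.7) = 13300 mm³.
d = 23.69 mm.

d = 23.7 mm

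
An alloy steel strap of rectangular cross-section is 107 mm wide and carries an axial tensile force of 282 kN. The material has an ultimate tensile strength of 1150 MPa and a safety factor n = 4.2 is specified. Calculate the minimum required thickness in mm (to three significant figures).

σ_allow = 1150/4.2 = 273.8 MPa.
Required area A = F/σ_allow = 282000/273.8 = 1030 mm².
t = A/w = 1030/107 = 9.625 mm.

t = 9.63 mm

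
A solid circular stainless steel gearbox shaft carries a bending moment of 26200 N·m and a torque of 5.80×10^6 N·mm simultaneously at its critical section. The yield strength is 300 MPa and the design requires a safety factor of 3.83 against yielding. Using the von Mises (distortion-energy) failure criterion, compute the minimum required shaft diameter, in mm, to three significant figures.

d = 151 mm

σ_allow = σ_y/n = 300/3.83 = 78.33 MPa.
For a solid shaft σ_b = 32M/(πd³) and τ = 16T/(πd³), so the von Mises stress is σ' = (16/πd³)·√(4M²+3T²).
√(4M²+3T²) = √(4×(2.620×10^7)² + 3×(5.800×10^6)²) = 5.335×10^7 N·mm.
d³ = 16×5.335×10^7/(π×78.33) = 3.469×10^6 mm³.
d = 151.4 mm.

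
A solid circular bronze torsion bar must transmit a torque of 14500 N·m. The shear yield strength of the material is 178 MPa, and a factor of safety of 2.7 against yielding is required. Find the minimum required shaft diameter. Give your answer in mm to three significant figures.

Allowable shear stress τ_allow = 178/2.7 = 65.93 MPa.
For a solid shaft τ = 16T/(πd³), so d³ = 16T/(π τ_allow) = 16×1.4500×10^7/(π×65.93) = 1.120×10^6 mm³.
d = (1.120×10^6)^(1/3) = 103.9 mm.

d = 104 mm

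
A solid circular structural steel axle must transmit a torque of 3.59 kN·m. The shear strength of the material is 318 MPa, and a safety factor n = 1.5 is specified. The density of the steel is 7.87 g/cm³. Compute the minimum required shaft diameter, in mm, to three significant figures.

d = 44.2 mm

Allowable shear stress τ_allow = 318/1.5 = 212.0 MPa.
For a solid shaft τ = 16T/(πd³), so d³ = 16T/(π τ_allow) = 16×3590000/(π×212.0) = 86240 mm³.
d = (86240)^(1/3) = 44.18 mm.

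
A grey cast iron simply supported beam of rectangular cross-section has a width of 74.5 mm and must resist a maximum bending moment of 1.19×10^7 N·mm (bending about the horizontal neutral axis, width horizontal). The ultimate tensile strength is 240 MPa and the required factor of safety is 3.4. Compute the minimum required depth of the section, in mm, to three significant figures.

σ_allow = 240/3.4 = 70.59 MPa.
For a rectangular section σ = 6M/(bh²), so h² = 6M/(b σ_allow) = 6×1.1900×10^7/(74.5×70.59) = 13580 mm².
h = 116.5 mm.

h = 117 mm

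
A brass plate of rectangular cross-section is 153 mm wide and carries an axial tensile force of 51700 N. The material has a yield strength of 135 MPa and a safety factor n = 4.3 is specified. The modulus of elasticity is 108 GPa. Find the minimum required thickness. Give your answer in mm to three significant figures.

σ_allow = 135/4.3 = 31.40 MPa.
Required area A = F/σ_allow = 51700/31.40 = 1647 mm².
t = A/w = 1647/153 = 10.76 mm.

t = 10.8 mm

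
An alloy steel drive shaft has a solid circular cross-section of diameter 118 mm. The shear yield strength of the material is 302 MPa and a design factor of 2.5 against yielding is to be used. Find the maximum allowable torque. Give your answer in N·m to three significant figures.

τ_allow = 302/2.5 = 120.8 MPa.
For a solid shaft T_allow = τ_allow·πd³/16; πd³/16 = π×118³/16 = 322600 mm³.
T_allow = 120.8×322600 = 3.897×10^7 N·mm = 38970 N·m.

T_allow = 39000 N·m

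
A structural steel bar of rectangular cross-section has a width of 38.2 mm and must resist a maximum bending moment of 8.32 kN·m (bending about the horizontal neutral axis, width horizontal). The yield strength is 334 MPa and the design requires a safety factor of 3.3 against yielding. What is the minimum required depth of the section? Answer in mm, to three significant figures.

σ_allow = 334/3.3 = 101.2 MPa.
For a rectangular section σ = 6M/(bh²), so h² = 6M/(b σ_allow) = 6×8320000/(38.2×101.2) = 12910 mm².
h = 113.6 mm.

h = 114 mm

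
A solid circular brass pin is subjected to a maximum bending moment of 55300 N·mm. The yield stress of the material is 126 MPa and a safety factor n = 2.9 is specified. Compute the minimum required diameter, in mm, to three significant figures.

σ_allow = 126/2.9 = 43.45 MPa.
For a solid circular section σ = 32M/(πd³), so d³ = 32M/(π σ_allow) = 32×55300/(π×43.45) = 12960 mm³.
d = 23.49 mm.

d = 23.5 mm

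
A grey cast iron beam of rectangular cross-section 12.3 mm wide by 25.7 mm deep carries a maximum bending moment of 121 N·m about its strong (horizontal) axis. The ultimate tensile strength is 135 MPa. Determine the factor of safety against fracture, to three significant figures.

n = 1.51

Section modulus S = bh²/6 = 12.3×25.7²/6 = 1354 mm³.
σ = M/S = 121000/1354 = 89.36 MPa.
n = 135/89.36 = 1.511.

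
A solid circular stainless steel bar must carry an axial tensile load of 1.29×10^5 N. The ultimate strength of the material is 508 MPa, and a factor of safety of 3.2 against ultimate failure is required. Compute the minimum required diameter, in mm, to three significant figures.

Allowable stress σ_allow = 508/3.2 = 158.8 MPa.
Required area A = F/σ_allow = 129000/158.8 = 812.6 mm².
A = πd²/4 → d = √(4A/π) = 32.17 mm.

d = 32.2 mm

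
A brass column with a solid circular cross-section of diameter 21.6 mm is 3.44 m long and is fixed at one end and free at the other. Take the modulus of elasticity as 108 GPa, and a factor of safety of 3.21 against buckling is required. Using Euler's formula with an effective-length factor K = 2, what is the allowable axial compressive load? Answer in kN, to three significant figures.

I = πd⁴/64 = π×21.6⁴/64 = 10690 mm⁴.
Effective length L_e = KL = 2×3.44 m = 6880 mm.
Euler critical load P_cr = π²EI/L_e² = π²×108000×10690/6880² = 240.6 N.
P_allow = P_cr/n = 240.6/3.21 = 74.96 N.

P_allow = 0.0750 kN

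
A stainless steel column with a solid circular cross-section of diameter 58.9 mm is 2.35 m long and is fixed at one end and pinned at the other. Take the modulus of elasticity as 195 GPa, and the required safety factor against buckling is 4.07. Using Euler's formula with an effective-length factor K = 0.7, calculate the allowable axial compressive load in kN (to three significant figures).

I = πd⁴/64 = π×58.9⁴/64 = 590800 mm⁴.
Effective length L_e = KL = 0.7×2.35 m = 1645 mm.
Euler critical load P_cr = π²EI/L_e² = π²×195000×590800/1645² = 420200 N.
P_allow = P_cr/n = 420200/4.07 = 103200 N.

P_allow = 103 kN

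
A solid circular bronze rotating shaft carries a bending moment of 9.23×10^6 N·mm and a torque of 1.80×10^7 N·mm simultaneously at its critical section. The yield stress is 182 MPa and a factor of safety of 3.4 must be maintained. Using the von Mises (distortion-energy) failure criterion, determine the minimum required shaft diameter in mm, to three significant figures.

σ_allow = σ_y/n = 182/3.4 = 53.53 MPa.
For a solid shaft σ_b = 32M/(πd³) and τ = 16T/(πd³), so the von Mises stress is σ' = (16/πd³)·√(4M²+3T²).
√(4M²+3T²) = √(4×(9.230×10^6)² + 3×(1.800×10^7)²) = 3.623×10^7 N·mm.
d³ = 16×3.623×10^7/(π×53.53) = 3.447×10^6 mm³.
d = 151.1 mm.

d = 151 mm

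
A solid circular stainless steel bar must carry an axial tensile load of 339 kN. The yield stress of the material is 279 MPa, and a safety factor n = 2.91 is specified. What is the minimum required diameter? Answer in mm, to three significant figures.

d = 67.1 mm

Allowable stress σ_allow = 279/2.91 = 95.88 MPa.
Required area A = F/σ_allow = 339000/95.88 = 3536 mm².
A = πd²/4 → d = √(4A/π) = 67.10 mm.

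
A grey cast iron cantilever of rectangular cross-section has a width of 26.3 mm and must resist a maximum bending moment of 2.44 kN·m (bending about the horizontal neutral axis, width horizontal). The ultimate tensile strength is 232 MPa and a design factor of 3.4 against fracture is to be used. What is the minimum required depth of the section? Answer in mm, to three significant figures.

σ_allow = 232/3.4 = 68.24 MPa.
For a rectangular section σ = 6M/(bh²), so h² = 6M/(b σ_allow) = 6×2440000/(26.3×68.24) = 8158 mm².
h = 90.32 mm.

h = 90.3 mm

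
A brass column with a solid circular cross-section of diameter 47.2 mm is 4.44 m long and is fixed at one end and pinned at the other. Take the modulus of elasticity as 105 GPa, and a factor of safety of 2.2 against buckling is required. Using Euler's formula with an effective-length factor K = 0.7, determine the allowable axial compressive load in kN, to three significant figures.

P_allow = 11.9 kN

I = πd⁴/64 = π×47.2⁴/64 = 243600 mm⁴.
Effective length L_e = KL = 0.7×4.44 m = 3108 mm.
Euler critical load P_cr = π²EI/L_e² = π²×105000×243600/3108² = 26140 N.
P_allow = P_cr/n = 26140/2.2 = 11880 N.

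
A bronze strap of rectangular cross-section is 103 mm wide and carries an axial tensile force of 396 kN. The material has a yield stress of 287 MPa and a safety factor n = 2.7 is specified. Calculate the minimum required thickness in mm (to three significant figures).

σ_allow = 287/2.7 = 106.3 MPa.
Required area A = F/σ_allow = 396000/106.3 = 3725 mm².
t = A/w = 3725/103 = 36.17 mm.

t = 36.2 mm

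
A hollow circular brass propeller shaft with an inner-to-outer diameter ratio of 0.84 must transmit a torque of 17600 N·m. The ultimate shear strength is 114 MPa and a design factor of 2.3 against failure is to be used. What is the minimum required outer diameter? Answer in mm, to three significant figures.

d_o = 153 mm

τ_allow = 114/2.3 = 49.57 MPa.
For a hollow shaft τ = 16T/[πd_o³(1−k⁴)] with k = 0.84, so 1−k⁴ = 0.5021.
d_o³ = 16T/[π τ_allow (1−k⁴)] = 16×1.7600×10^7/(π×49.57×0.5021) = 3.602×10^6 mm³.
d_o = 153.3 mm.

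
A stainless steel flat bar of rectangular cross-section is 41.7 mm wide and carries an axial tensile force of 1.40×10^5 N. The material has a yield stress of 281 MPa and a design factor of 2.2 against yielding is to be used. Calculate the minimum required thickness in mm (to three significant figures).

t = 26.3 mm

σ_allow = 281/2.2 = 127.7 MPa.
Required area A = F/σ_allow = 140000/127.7 = 1096 mm².
t = A/w = 1096/41.7 = 26.29 mm.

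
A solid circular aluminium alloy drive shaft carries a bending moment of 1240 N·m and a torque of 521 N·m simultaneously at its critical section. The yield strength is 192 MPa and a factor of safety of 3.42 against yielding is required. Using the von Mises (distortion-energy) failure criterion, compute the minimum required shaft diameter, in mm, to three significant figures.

σ_allow = σ_y/n = 192/3.42 = 56.14 MPa.
For a solid shaft σ_b = 32M/(πd³) and τ = 16T/(πd³), so the von Mises stress is σ' = (16/πd³)·√(4M²+3T²).
√(4M²+3T²) = √(4×(1.240×10^6)² + 3×(521000)²) = 2.639×10^6 N·mm.
d³ = 16×2.639×10^6/(π×56.14) = 239400 mm³.
d = 62.09 mm.

d = 62.1 mm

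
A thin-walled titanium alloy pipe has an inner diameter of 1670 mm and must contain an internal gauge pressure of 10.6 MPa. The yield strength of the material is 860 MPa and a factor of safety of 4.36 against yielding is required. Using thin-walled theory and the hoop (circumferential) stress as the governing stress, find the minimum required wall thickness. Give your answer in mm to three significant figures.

t = 44.9 mm

σ_allow = 860/4.36 = 197.2 MPa.
Hoop stress σ_h = pD/(2t), so t = pD/(2σ_allow) = 10.6×1670/(2×197.2) = 44.87 mm.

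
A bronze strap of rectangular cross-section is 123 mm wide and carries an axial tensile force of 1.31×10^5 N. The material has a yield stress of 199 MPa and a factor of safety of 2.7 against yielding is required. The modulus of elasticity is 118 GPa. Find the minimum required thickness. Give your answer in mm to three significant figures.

t = 14.5 mm

σ_allow = 199/2.7 = 73.70 MPa.
Required area A = F/σ_allow = 131000/73.70 = 1777 mm².
t = A/w = 1777/123 = 14.45 mm.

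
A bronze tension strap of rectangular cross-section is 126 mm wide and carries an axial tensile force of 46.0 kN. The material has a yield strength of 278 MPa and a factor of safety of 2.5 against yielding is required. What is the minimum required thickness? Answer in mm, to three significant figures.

σ_allow = 278/2.5 = 111.2 MPa.
Required area A = F/σ_allow = 46000/111.2 = 413.7 mm².
t = A/w = 413.7/126 = 3.283 mm.

t = 3.28 mm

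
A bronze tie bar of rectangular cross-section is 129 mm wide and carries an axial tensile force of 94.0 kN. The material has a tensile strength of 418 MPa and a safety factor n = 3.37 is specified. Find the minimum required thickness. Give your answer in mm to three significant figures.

σ_allow = 418/3.37 = 124.0 MPa.
Required area A = F/σ_allow = 94000/124.0 = 757.8 mm².
t = A/w = 757.8/129 = 5.875 mm.

t = 5.87 mm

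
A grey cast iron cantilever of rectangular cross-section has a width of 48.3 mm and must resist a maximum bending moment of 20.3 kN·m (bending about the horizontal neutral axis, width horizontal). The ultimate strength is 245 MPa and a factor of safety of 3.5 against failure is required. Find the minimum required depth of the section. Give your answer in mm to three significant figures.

h = 190 mm

σ_allow = 245/3.5 = 70.00 MPa.
For a rectangular section σ = 6M/(bh²), so h² = 6M/(b σ_allow) = 6×2.0300×10^7/(48.3×70.00) = 36020 mm².
h = 189.8 mm.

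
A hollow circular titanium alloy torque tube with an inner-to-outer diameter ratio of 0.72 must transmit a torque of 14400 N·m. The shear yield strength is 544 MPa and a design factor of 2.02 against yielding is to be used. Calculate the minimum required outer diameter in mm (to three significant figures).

d_o = 71.9 mm

τ_allow = 544/2.02 = 269.3 MPa.
For a hollow shaft τ = 16T/[πd_o³(1−k⁴)] with k = 0.72, so 1−k⁴ = 0.7313.
d_o³ = 16T/[π τ_allow (1−k⁴)] = 16×1.4400×10^7/(π×269.3×0.7313) = 372400 mm³.
d_o = 71.95 mm.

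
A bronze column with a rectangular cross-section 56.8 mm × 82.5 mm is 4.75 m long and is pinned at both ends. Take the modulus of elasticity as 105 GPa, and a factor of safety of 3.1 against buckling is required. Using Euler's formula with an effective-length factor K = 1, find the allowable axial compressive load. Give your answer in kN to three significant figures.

Buckling occurs about the weak axis: I_min = h·b³/12 = 82.5×56.8³/12 = 1.260×10^6 mm⁴ (b = 56.8 mm is the smaller dimension).
Effective length L_e = KL = 1×4.75 m = 4750 mm.
Euler critical load P_cr = π²EI/L_e² = π²×105000×1.260×10^6/4750² = 57870 N.
P_allow = P_cr/n = 57870/3.1 = 18670 N.

P_allow = 18.7 kN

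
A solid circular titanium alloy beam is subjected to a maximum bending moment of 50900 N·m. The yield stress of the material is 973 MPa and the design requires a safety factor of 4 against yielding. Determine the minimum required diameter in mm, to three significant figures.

d = 129 mm

σ_allow = 973/4 = 243.2 MPa.
For a solid circular section σ = 32M/(πd³), so d³ = 32M/(π σ_allow) = 32×5.0900×10^7/(π×243.2) = 2.131×10^6 mm³.
d = 128.7 mm.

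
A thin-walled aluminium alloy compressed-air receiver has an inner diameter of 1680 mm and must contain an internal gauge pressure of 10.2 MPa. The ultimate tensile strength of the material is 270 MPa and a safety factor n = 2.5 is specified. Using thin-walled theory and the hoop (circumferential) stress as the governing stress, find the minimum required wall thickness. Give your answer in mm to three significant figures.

t = 79.3 mm

σ_allow = 270/2.5 = 108.0 MPa.
Hoop stress σ_h = pD/(2t), so t = pD/(2σ_allow) = 10.2×1680/(2×108.0) = 79.33 mm.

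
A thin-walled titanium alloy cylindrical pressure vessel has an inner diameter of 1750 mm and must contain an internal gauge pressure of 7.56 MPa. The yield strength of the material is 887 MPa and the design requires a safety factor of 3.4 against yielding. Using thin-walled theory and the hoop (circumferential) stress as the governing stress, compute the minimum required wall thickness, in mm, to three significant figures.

σ_allow = 887/3.4 = 260.9 MPa.
Hoop stress σ_h = pD/(2t), so t = pD/(2σ_allow) = 7.56×1750/(2×260.9) = 25.36 mm.

t = 25.4 mm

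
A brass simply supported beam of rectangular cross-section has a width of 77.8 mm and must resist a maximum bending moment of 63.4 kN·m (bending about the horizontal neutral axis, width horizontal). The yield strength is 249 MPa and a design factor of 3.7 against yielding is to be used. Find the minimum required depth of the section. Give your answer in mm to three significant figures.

h = 270 mm

σ_allow = 249/3.7 = 67.30 MPa.
For a rectangular section σ = 6M/(bh²), so h² = 6M/(b σ_allow) = 6×6.3400×10^7/(77.8×67.30) = 72650 mm².
h = 269.5 mm.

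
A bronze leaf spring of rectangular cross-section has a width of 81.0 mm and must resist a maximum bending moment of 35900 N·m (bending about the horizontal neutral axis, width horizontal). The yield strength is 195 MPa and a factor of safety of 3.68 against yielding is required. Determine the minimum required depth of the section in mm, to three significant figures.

h = 224 mm

σ_allow = 195/3.68 = 52.99 MPa.
For a rectangular section σ = 6M/(bh²), so h² = 6M/(b σ_allow) = 6×3.5900×10^7/(81.0×52.99) = 50180 mm².
h = 224.0 mm.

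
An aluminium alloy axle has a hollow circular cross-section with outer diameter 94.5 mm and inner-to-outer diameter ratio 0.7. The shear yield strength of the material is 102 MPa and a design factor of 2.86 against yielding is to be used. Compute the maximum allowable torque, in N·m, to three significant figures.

τ_allow = 102/2.86 = 35.66 MPa.
For a hollow shaft T_allow = τ_allow·πd_o³(1−k⁴)/16 with 1−k⁴ = 0.7599, so πd_o³(1−k⁴)/16 = 125900 mm³.
T_allow = 35.66×125900 = 4.491×10^6 N·mm = 4491 N·m.

T_allow = 4490 N·m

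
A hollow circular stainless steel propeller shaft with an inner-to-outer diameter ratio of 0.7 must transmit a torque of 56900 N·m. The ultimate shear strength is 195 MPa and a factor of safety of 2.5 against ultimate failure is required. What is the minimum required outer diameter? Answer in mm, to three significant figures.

d_o = 170 mm

τ_allow = 195/2.5 = 78.00 MPa.
For a hollow shaft τ = 16T/[πd_o³(1−k⁴)] with k = 0.7, so 1−k⁴ = 0.7599.
d_o³ = 16T/[π τ_allow (1−k⁴)] = 16×5.6900×10^7/(π×78.00×0.7599) = 4.889×10^6 mm³.
d_o = 169.7 mm.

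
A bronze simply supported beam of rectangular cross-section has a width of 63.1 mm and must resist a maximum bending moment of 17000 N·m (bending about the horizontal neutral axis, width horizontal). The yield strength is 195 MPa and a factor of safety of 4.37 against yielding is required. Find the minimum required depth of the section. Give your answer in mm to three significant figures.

σ_allow = 195/4.37 = 44.62 MPa.
For a rectangular section σ = 6M/(bh²), so h² = 6M/(b σ_allow) = 6×1.7000×10^7/(63.1×44.62) = 36230 mm².
h = 190.3 mm.

h = 190 mm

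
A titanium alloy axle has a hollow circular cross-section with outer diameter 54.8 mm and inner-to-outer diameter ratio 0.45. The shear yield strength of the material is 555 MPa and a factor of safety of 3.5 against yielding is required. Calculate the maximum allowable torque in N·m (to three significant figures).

T_allow = 4910 N·m

τ_allow = 555/3.5 = 158.6 MPa.
For a hollow shaft T_allow = τ_allow·πd_o³(1−k⁴)/16 with 1−k⁴ = 0.9590, so πd_o³(1−k⁴)/16 = 30990 mm³.
T_allow = 158.6×30990 = 4.914×10^6 N·mm = 4914 N·m.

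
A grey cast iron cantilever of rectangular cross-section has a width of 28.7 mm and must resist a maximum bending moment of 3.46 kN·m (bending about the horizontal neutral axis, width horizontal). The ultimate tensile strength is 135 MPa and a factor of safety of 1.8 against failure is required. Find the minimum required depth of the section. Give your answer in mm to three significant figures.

σ_allow = 135/1.8 = 75.00 MPa.
For a rectangular section σ = 6M/(bh²), so h² = 6M/(b σ_allow) = 6×3460000/(28.7×75.00) = 9645 mm².
h = 98.21 mm.

h = 98.2 mm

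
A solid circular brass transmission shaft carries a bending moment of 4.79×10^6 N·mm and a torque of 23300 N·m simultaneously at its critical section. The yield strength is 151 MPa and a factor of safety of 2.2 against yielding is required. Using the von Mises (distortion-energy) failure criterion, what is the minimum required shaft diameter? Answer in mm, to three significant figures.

σ_allow = σ_y/n = 151/2.2 = 68.64 MPa.
For a solid shaft σ_b = 32M/(πd³) and τ = 16T/(πd³), so the von Mises stress is σ' = (16/πd³)·√(4M²+3T²).
√(4M²+3T²) = √(4×(4.790×10^6)² + 3×(2.330×10^7)²) = 4.148×10^7 N·mm.
d³ = 16×4.148×10^7/(π×68.64) = 3.078×10^6 mm³.
d = 145.5 mm.

d = 145 mm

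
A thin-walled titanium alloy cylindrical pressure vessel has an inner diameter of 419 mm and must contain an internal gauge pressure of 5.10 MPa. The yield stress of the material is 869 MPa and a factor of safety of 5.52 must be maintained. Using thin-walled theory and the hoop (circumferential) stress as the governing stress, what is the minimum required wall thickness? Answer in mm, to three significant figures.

σ_allow = 869/5.52 = 157.4 MPa.
Hoop stress σ_h = pD/(2t), so t = pD/(2σ_allow) = 5.10×419/(2×157.4) = 6.787 mm.

t = 6.79 mm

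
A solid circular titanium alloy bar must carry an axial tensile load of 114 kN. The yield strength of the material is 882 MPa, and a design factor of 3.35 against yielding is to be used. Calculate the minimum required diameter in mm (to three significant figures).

d = 23.5 mm

Allowable stress σ_allow = 882/3.35 = 263.3 MPa.
Required area A = F/σ_allow = 114000/263.3 = 433.0 mm².
A = πd²/4 → d = √(4A/π) = 23.48 mm.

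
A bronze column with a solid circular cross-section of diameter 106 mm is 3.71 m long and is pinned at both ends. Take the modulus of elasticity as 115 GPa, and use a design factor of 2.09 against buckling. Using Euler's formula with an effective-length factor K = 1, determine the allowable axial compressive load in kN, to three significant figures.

I = πd⁴/64 = π×106⁴/64 = 6.197×10^6 mm⁴.
Effective length L_e = KL = 1×3.71 m = 3710 mm.
Euler critical load P_cr = π²EI/L_e² = π²×115000×6.197×10^6/3710² = 511000 N.
P_allow = P_cr/n = 511000/2.09 = 244500 N.

P_allow = 245 kN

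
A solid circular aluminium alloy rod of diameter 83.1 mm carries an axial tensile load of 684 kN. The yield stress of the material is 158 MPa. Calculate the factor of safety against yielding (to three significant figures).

A = πd²/4 = 5424 mm².
σ = F/A = 684000/5424 = 126.1 MPa.
n = 158/126.1 = 1.253.

n = 1.25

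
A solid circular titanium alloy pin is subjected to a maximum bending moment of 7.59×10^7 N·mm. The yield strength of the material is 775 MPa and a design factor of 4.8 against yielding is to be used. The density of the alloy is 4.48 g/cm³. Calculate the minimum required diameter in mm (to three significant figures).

σ_allow = 775/4.8 = 161.5 MPa.
For a solid circular section σ = 32M/(πd³), so d³ = 32M/(π σ_allow) = 32×7.5900×10^7/(π×161.5) = 4.788×10^6 mm³.
d = 168.5 mm.

d = 169 mm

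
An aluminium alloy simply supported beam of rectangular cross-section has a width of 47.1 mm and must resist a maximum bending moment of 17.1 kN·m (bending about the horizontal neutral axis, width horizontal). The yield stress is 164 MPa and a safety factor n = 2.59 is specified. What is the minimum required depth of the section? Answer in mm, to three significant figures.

σ_allow = 164/2.59 = 63.32 MPa.
For a rectangular section σ = 6M/(bh²), so h² = 6M/(b σ_allow) = 6×1.7100×10^7/(47.1×63.32) = 34400 mm².
h = 185.5 mm.

h = 185 mm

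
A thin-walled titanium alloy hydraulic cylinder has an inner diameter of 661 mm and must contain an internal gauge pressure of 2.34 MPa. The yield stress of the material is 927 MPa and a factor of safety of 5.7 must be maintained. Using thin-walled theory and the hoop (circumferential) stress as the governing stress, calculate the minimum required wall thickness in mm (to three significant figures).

σ_allow = 927/5.7 = 162.6 MPa.
Hoop stress σ_h = pD/(2t), so t = pD/(2σ_allow) = 2.34×661/(2×162.6) = 4.755 mm.

t = 4.76 mm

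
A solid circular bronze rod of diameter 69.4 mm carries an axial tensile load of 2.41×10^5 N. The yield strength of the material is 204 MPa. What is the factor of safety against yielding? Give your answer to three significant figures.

n = 3.20

A = πd²/4 = 3783 mm².
σ = F/A = 241000/3783 = 63.71 MPa.
n = 204/63.71 = 3.202.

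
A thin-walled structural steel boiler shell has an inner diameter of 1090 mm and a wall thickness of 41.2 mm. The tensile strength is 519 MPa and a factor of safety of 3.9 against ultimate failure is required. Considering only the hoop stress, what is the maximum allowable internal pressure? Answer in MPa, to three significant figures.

p_allow = 10.1 MPa

σ_allow = 519/3.9 = 133.1 MPa.
σ_h = pD/(2t) → p_allow = 2σ_allow t/D = 2×133.1×41.2/1090 = 10.06 MPa.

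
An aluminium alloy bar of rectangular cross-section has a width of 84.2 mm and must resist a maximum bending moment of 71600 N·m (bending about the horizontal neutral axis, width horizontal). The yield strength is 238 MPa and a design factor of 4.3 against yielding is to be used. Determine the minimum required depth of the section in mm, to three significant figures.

σ_allow = 238/4.3 = 55.35 MPa.
For a rectangular section σ = 6M/(bh²), so h² = 6M/(b σ_allow) = 6×7.1600×10^7/(84.2×55.35) = 92180 mm².
h = 303.6 mm.

h = 304 mm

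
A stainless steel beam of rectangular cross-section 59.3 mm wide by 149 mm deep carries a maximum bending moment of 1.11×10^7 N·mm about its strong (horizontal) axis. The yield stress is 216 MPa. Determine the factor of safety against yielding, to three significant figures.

Section modulus S = bh²/6 = 59.3×149²/6 = 219400 mm³.
σ = M/S = 1.1100×10^7/219400 = 50.59 MPa.
n = 216/50.59 = 4.270.

n = 4.27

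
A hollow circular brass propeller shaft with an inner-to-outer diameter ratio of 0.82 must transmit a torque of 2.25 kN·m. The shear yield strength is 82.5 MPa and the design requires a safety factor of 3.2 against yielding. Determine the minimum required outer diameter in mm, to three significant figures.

d_o = 93.3 mm

τ_allow = 82.5/3.2 = 25.78 MPa.
For a hollow shaft τ = 16T/[πd_o³(1−k⁴)] with k = 0.82, so 1−k⁴ = 0.5479.
d_o³ = 16T/[π τ_allow (1−k⁴)] = 16×2250000/(π×25.78×0.5479) = 811300 mm³.
d_o = 93.27 mm.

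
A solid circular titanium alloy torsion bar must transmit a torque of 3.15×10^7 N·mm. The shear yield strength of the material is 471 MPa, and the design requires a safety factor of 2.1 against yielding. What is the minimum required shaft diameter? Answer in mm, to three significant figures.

d = 89.4 mm

Allowable shear stress τ_allow = 471/2.1 = 224.3 MPa.
For a solid shaft τ = 16T/(πd³), so d³ = 16T/(π τ_allow) = 16×3.1500×10^7/(π×224.3) = 715300 mm³.
d = (715300)^(1/3) = 89.43 mm.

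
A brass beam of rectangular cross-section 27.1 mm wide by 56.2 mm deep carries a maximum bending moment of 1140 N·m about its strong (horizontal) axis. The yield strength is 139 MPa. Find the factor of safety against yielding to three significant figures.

Section modulus S = bh²/6 = 27.1×56.2²/6 = 14270 mm³.
σ = M/S = 1140000/14270 = 79.91 MPa.
n = 139/79.91 = 1.739.

n = 1.74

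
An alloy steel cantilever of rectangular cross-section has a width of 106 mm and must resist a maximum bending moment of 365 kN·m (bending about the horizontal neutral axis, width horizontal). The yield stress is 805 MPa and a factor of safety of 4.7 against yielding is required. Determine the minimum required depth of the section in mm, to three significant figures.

h = 347 mm

σ_allow = 805/4.7 = 171.3 MPa.
For a rectangular section σ = 6M/(bh²), so h² = 6M/(b σ_allow) = 6×3.6500×10^8/(106×171.3) = 120600 mm².
h = 347.3 mm.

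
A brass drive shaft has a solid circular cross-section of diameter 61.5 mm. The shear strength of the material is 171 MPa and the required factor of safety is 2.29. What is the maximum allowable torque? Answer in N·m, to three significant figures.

τ_allow = 171/2.29 = 74.67 MPa.
For a solid shaft T_allow = τ_allow·πd³/16; πd³/16 = π×61.5³/16 = 45670 mm³.
T_allow = 74.67×45670 = 3.410×10^6 N·mm = 3410 N·m.

T_allow = 3410 N·m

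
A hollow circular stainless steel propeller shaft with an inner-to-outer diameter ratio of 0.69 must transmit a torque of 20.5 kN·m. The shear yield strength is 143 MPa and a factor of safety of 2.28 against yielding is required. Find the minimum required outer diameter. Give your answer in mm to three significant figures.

d_o = 129 mm

τ_allow = 143/2.28 = 62.72 MPa.
For a hollow shaft τ = 16T/[πd_o³(1−k⁴)] with k = 0.69, so 1−k⁴ = 0.7733.
d_o³ = 16T/[π τ_allow (1−k⁴)] = 16×2.0500×10^7/(π×62.72×0.7733) = 2.153×10^6 mm³.
d_o = 129.1 mm.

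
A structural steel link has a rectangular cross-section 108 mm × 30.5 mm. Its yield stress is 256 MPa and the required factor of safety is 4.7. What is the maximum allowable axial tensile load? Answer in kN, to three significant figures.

F_allow = 179 kN

σ_allow = 256/4.7 = 54.47 MPa.
A = 108×30.5 = 3294 mm².
F_allow = σ_allow × A = 54.47×3294 = 179400 N.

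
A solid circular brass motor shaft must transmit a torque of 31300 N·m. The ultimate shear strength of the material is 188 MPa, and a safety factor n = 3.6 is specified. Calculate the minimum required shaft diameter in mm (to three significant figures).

Allowable shear stress τ_allow = 188/3.6 = 52.22 MPa.
For a solid shaft τ = 16T/(πd³), so d³ = 16T/(π τ_allow) = 16×3.1300×10^7/(π×52.22) = 3.053×10^6 mm³.
d = (3.053×10^6)^(1/3) = 145.1 mm.

d = 145 mm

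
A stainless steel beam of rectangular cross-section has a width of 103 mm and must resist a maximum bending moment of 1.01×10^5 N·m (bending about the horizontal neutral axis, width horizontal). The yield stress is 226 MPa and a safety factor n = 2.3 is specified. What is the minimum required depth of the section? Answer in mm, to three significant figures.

h = 245 mm

σ_allow = 226/2.3 = 98.26 MPa.
For a rectangular section σ = 6M/(bh²), so h² = 6M/(b σ_allow) = 6×1.0100×10^8/(103×98.26) = 59880 mm².
h = 244.7 mm.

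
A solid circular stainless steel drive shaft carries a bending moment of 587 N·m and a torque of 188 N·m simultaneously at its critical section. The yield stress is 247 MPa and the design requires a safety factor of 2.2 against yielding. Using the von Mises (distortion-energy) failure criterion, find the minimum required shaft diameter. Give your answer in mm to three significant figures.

σ_allow = σ_y/n = 247/2.2 = 112.3 MPa.
For a solid shaft σ_b = 32M/(πd³) and τ = 16T/(πd³), so the von Mises stress is σ' = (16/πd³)·√(4M²+3T²).
√(4M²+3T²) = √(4×(587000)² + 3×(188000)²) = 1.218×10^6 N·mm.
d³ = 16×1.218×10^6/(π×112.3) = 55270 mm³.
d = 38.09 mm.

d = 38.1 mm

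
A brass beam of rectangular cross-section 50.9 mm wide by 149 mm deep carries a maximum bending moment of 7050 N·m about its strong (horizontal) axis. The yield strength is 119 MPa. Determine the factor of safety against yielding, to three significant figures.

Section modulus S = bh²/6 = 50.9×149²/6 = 188300 mm³.
σ = M/S = 7050000/188300 = 37.43 MPa.
n = 119/37.43 = 3.179.

n = 3.18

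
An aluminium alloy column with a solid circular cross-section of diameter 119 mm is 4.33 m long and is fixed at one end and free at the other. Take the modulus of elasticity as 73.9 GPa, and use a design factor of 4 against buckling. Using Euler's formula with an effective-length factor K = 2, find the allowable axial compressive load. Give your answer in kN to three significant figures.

P_allow = 23.9 kN

I = πd⁴/64 = π×119⁴/64 = 9.844×10^6 mm⁴.
Effective length L_e = KL = 2×4.33 m = 8660 mm.
Euler critical load P_cr = π²EI/L_e² = π²×73900×9.844×10^6/8660² = 95730 N.
P_allow = P_cr/n = 95730/4 = 23930 N.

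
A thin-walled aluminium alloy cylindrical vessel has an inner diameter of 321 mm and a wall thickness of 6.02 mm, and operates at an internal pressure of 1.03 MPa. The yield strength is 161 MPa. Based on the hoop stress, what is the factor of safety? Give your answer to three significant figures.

σ_h = pD/(2t) = 1.03×321/(2×6.02) = 27.46 MPa.
n = 161/27.46 = 5.863.

n = 5.86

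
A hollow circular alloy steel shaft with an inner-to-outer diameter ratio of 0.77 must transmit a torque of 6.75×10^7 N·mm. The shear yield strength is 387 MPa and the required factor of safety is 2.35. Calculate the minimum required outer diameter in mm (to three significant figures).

τ_allow = 387/2.35 = 164.7 MPa.
For a hollow shaft τ = 16T/[πd_o³(1−k⁴)] with k = 0.77, so 1−k⁴ = 0.6485.
d_o³ = 16T/[π τ_allow (1−k⁴)] = 16×6.7500×10^7/(π×164.7×0.6485) = 3.219×10^6 mm³.
d_o = 147.7 mm.

d_o = 148 mm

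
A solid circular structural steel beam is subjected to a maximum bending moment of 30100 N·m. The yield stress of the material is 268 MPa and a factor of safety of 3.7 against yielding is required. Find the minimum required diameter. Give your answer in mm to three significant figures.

σ_allow = 268/3.7 = 72.43 MPa.
For a solid circular section σ = 32M/(πd³), so d³ = 32M/(π σ_allow) = 32×3.0100×10^7/(π×72.43) = 4.233×10^6 mm³.
d = 161.8 mm.

d = 162 mm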